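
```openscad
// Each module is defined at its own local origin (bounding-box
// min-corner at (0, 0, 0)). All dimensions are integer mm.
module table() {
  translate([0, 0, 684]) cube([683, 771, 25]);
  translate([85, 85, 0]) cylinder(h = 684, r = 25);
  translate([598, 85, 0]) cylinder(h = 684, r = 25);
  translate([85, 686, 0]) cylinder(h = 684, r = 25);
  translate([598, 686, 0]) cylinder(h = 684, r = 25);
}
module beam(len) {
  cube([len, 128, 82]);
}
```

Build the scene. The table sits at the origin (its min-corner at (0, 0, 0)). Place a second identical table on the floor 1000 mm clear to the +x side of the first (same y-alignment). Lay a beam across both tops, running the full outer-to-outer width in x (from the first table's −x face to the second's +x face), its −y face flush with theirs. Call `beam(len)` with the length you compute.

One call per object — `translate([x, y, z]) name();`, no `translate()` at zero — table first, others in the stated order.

table();
translate([1683, 0, 0]) table();
translate([0, 0, 709]) beam(2366);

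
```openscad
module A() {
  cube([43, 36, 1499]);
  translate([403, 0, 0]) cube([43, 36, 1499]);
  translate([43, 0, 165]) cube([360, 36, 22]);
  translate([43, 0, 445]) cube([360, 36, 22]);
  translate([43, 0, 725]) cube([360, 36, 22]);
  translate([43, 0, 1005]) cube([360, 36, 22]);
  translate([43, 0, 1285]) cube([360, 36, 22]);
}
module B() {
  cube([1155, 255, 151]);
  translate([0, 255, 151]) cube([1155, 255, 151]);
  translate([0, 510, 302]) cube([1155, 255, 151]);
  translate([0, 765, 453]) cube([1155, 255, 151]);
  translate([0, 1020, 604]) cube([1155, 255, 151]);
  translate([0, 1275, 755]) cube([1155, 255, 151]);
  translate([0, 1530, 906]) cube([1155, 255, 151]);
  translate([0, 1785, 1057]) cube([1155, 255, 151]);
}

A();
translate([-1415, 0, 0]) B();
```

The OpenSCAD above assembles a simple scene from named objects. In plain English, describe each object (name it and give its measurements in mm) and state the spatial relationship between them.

A is a wooden ladder with two side rails of 43×36 mm section and 1499 mm height, set 446 mm apart overall. Between them run 5 rectangular rungs (36 mm deep, 22 mm thick), front faces flush with the rails' −y face. The bottom of the first rung is 165 mm above the floor and each subsequent rung is 280 mm higher than the one below.

B is a straight staircase of 8 solid steps. Each step is 1155 mm wide (x), 255 mm deep (y, the going) and 151 mm tall (the rise). The first step rests on the floor; each subsequent step sits one going further in +y and one rise higher in +z, directly behind and above the previous step with no overlap.

The staircase is on the floor beside the ladder on its −x side.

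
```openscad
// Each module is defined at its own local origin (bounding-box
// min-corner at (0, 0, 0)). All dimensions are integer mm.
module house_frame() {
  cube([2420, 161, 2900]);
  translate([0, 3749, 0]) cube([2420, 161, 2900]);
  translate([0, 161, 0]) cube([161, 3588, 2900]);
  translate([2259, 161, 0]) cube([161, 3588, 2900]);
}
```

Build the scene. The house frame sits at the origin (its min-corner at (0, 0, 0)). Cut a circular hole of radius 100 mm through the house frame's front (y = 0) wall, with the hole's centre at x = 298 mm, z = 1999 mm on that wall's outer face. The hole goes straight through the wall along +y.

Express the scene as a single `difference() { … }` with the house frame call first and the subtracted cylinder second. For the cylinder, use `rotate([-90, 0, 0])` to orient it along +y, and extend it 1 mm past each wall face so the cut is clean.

difference() {
  house_frame();
  translate([298, -1, 1999]) rotate([-90, 0, 0]) cylinder(h = 163, r = 100);
}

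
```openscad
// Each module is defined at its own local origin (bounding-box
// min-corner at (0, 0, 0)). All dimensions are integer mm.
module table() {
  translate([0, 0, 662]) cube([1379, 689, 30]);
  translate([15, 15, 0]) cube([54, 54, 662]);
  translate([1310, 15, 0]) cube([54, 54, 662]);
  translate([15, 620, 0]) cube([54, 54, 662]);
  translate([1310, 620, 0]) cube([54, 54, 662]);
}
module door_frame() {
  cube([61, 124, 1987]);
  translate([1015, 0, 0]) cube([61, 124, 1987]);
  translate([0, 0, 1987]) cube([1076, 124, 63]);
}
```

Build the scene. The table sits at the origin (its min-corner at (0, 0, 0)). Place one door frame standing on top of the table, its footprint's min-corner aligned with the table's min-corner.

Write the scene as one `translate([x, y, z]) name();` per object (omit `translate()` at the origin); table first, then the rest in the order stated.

table();
translate([0, 0, 692]) door_frame();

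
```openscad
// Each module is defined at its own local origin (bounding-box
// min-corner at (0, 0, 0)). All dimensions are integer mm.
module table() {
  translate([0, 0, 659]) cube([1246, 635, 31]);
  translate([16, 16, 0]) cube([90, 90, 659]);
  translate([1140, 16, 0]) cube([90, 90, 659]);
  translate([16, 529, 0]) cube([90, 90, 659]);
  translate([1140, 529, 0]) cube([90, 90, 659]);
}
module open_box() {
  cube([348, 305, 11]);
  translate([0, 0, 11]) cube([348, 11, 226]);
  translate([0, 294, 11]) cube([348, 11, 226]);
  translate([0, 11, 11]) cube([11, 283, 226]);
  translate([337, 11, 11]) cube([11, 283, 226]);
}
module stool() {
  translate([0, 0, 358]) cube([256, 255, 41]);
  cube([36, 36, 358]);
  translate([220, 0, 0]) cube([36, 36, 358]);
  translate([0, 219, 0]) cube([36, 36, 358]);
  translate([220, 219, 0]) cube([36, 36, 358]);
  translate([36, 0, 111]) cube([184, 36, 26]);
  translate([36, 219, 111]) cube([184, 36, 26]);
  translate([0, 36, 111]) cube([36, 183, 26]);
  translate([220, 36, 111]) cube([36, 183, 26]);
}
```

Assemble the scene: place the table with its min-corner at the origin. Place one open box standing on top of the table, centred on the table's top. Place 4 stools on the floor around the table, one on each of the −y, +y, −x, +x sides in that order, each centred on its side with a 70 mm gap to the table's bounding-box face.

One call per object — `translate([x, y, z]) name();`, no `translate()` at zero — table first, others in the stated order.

table();
translate([449, 165, 690]) open_box();
translate([495, -325, 0]) stool();
translate([495, 705, 0]) stool();
translate([-326, 190, 0]) stool();
translate([1316, 190, 0]) stool();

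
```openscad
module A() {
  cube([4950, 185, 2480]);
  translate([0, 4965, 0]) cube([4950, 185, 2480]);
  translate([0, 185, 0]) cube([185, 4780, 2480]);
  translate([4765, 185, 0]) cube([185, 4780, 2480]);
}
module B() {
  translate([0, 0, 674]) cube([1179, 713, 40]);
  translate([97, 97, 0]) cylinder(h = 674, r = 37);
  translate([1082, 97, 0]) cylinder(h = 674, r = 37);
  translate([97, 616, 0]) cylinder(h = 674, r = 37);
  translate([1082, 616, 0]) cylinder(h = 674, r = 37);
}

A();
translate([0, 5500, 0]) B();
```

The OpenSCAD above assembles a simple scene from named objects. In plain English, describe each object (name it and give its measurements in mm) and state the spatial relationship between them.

A is a box-shaped house frame (walls only): outside footprint 4950×5150 mm, wall height 2480 mm, wall thickness 185 mm. The two y-facing walls run the full x-width; the two x-facing walls fit between the inner faces of the y-facing walls.

B is a rectangular dining table. The top is 1179×713×40 mm with its upper surface at z = 714 mm. It stands on four round legs of 74 mm diameter, each leg's bounding box inset 60 mm from the nearest pair of top edges, running from the floor to the underside of the top.

The table is on the floor beside the house frame on its +y side.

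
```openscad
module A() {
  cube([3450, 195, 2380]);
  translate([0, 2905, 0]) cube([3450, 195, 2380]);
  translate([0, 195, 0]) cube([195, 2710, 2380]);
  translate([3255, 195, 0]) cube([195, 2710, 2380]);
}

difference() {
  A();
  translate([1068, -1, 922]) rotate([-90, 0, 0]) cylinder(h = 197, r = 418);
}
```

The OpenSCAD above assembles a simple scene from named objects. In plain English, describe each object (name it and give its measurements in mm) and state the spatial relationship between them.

A is the wall frame of a small rectangular building: four walls, each 2380 mm tall and 195 mm thick, enclosing a footprint 3450 mm (x) by 3100 mm (y) outside-to-outside, with no floor or roof. The front and back walls (the −y and +y sides) span the full width; the two side walls fit between them.

The house frame has a circular hole of radius 418 mm through its front wall, centred at (x = 1068, z = 922).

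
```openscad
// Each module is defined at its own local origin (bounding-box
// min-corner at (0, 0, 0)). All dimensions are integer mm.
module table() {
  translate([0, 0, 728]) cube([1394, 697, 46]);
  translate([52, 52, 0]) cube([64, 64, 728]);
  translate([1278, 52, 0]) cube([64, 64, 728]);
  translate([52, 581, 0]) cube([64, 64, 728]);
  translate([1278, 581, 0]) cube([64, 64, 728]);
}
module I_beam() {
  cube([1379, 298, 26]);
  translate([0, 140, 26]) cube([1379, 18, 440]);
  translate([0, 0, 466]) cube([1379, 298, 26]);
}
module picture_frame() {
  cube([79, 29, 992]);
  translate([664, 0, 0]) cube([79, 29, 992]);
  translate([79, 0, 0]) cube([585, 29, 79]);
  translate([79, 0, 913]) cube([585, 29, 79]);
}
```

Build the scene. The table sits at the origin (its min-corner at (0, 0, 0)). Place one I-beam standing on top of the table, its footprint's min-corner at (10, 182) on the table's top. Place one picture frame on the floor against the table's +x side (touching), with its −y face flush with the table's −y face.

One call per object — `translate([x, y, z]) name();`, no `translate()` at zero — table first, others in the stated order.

table();
translate([10, 182, 774]) I_beam();
translate([1394, 0, 0]) picture_frame();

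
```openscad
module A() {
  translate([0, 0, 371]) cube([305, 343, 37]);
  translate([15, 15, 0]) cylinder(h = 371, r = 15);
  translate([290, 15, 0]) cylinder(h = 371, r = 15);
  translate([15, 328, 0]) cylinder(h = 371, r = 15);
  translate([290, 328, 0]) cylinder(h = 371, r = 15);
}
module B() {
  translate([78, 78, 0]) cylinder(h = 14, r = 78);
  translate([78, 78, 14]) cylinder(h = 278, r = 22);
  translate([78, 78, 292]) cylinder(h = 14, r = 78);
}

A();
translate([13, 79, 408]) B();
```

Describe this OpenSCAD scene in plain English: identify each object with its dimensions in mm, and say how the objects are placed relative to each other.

A is a four-legged stool. The seat is a 305×343×37 mm slab whose top surface is at z = 408 mm; four round legs, each 30 mm in diameter, run from the floor (z = 0) to the underside of the seat, each leg's axis is inset half a diameter from the nearest pair of seat edges (so the leg's bounding box is flush with the corner).

B is a spool: two coaxial disc flanges of radius 78 mm and thickness 14 mm, joined by a core cylinder of radius 22 mm and height 278 mm. The lower flange rests on z = 0 and the three cylinders share a vertical axis.

The spool is on top of the stool.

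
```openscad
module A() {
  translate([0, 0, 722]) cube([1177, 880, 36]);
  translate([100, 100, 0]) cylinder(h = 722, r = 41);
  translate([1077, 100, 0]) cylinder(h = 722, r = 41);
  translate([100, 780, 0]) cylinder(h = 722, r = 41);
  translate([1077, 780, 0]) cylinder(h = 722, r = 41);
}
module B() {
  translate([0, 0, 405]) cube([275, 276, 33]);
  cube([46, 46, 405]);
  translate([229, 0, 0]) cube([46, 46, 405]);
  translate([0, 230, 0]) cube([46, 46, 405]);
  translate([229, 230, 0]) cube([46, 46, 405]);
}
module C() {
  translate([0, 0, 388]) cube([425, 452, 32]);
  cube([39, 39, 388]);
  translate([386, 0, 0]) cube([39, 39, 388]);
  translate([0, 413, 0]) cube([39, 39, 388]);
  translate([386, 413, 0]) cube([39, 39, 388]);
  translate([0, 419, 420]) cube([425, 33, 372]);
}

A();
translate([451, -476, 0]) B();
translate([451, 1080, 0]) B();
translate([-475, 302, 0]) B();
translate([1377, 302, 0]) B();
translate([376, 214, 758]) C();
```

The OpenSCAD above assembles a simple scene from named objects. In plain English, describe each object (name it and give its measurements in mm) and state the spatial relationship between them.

A is a rectangular dining table. The top is 1177×880×36 mm with its upper surface at z = 758 mm. It stands on four round legs of 82 mm diameter, each leg's bounding box inset 59 mm from the nearest pair of top edges, running from the floor to the underside of the top.

B is a four-legged stool. The seat is a 275×276×33 mm slab whose top surface is at z = 438 mm; four square legs, each 46×46 mm in cross-section, run from the floor (z = 0) to the underside of the seat, each flush with a corner of the seat.

C is a chair: 425×452 mm seat, 32 mm thick, top at z = 420 mm, on four 39 mm square corner legs flush with the seat edges. A 33 mm thick backrest slab spans the full seat width, extending 372 mm above the seat top, its back face flush with the seat's +y edge.

Four stools sit around the table at the −y, +y, −x, +x sides. The chair is on top of the table, centred.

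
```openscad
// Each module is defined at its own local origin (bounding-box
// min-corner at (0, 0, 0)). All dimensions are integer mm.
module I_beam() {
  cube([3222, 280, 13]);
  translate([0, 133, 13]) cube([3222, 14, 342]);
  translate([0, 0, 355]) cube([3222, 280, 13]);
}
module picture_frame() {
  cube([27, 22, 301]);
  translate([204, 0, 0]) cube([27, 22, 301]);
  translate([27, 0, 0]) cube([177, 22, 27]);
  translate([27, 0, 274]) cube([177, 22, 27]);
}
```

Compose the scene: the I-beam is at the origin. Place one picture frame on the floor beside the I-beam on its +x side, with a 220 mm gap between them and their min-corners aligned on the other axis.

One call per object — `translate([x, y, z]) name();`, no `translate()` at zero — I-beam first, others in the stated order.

I_beam();
translate([3442, 0, 0]) picture_frame();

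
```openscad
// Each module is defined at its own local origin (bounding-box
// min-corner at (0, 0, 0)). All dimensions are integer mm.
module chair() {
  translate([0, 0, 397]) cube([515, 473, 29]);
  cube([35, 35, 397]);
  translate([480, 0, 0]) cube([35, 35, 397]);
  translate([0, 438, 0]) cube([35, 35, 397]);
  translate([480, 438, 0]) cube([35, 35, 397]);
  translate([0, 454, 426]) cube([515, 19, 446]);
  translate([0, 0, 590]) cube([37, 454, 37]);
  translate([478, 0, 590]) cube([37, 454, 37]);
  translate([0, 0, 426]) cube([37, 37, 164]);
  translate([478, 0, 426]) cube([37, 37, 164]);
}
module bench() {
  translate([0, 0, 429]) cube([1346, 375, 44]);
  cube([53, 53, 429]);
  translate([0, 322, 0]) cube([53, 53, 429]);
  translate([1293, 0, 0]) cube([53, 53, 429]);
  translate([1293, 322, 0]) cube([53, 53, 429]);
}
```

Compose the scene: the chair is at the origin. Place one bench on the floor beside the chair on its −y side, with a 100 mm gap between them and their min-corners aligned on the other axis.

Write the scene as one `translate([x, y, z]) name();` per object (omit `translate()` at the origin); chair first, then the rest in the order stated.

chair();
translate([0, -475, 0]) bench();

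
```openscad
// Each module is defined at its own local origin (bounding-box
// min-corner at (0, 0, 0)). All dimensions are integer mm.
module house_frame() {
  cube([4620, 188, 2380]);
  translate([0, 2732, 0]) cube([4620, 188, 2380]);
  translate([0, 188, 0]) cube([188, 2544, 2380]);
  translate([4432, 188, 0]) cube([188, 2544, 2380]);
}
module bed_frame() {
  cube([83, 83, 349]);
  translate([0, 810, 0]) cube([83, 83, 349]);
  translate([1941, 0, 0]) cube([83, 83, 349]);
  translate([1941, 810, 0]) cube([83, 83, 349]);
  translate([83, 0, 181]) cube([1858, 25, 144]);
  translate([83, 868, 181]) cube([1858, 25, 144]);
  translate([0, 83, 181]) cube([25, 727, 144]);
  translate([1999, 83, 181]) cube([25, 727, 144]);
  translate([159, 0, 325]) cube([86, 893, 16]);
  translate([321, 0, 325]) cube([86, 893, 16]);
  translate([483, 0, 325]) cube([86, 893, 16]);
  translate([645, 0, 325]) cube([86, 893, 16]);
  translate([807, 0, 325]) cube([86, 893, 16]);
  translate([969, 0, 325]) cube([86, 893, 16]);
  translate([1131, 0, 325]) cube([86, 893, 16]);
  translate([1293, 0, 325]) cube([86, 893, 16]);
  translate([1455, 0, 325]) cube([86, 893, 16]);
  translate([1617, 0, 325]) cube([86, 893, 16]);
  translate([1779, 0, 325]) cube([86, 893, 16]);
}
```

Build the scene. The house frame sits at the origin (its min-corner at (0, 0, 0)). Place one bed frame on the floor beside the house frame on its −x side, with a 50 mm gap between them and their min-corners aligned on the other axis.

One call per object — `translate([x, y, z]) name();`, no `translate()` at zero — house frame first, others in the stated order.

house_frame();
translate([-2074, 0, 0]) bed_frame();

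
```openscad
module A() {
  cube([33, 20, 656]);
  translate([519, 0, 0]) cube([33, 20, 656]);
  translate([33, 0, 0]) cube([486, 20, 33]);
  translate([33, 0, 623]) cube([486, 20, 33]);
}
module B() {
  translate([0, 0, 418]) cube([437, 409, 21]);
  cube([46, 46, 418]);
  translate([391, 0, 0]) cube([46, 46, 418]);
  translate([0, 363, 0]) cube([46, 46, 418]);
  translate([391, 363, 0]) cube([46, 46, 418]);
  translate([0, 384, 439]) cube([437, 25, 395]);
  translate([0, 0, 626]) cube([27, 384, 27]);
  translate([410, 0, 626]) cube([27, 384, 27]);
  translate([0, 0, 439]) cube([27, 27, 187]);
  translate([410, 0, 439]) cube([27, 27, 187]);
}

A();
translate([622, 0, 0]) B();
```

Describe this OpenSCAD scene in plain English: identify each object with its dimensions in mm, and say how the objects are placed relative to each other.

A is a picture frame with a 486×590 mm rectangular opening (x by z) and a uniform 33 mm border on every side. Frame depth is 20 mm along y. It is built from two vertical stiles running the full outside height and two horizontal rails spanning the gap between the stiles.

B is a chair: 437×409 mm seat, 21 mm thick, top at z = 439 mm, on four 46 mm square corner legs flush with the seat edges. A 25 mm thick backrest slab spans the full seat width, extending 395 mm above the seat top, its back face flush with the seat's +y edge. Two armrests of 27×27 mm section run along each side from the seat's front edge to the front of the backrest, top faces 214 mm above the seat top and outer faces flush with the seat's x-edges; a 27×27 mm post under the front of each armrest stands on the seat at the front corner.

The chair is on the floor beside the picture frame on its +x side.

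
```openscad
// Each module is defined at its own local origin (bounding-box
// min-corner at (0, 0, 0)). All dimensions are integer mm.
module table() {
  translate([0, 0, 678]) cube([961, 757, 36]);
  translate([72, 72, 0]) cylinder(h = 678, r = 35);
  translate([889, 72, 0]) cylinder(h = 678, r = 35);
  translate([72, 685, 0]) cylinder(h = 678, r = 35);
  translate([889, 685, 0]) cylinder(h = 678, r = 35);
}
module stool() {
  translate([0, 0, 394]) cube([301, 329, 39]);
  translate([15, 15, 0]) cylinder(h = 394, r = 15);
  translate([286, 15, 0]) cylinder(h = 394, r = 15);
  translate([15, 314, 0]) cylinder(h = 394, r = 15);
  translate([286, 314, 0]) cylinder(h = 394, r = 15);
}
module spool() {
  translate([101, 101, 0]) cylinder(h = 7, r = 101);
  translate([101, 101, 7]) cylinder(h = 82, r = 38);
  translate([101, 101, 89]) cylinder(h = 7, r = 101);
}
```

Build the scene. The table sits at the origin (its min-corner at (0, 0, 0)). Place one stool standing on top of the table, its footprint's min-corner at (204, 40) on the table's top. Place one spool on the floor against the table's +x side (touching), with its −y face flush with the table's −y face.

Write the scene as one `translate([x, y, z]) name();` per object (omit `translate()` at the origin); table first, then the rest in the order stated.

table();
translate([204, 40, 714]) stool();
translate([961, 0, 0]) spool();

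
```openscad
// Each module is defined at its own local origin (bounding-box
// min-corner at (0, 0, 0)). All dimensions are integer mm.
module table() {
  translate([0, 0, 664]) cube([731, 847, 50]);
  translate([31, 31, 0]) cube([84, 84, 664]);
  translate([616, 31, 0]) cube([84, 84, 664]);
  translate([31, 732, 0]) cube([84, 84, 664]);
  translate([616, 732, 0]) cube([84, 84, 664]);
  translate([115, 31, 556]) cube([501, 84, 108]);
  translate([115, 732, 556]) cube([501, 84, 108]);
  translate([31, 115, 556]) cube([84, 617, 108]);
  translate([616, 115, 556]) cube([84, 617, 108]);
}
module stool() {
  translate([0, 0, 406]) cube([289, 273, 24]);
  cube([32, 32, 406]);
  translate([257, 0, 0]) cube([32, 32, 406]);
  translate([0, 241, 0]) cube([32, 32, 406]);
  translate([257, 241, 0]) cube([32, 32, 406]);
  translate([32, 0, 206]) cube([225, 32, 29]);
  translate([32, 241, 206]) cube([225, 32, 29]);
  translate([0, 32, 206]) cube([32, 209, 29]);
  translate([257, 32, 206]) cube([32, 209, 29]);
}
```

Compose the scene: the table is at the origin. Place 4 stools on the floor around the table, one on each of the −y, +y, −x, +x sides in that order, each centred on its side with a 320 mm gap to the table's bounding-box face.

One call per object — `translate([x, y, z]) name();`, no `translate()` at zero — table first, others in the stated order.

table();
translate([221, -593, 0]) stool();
translate([221, 1167, 0]) stool();
translate([-609, 287, 0]) stool();
translate([1051, 287, 0]) stool();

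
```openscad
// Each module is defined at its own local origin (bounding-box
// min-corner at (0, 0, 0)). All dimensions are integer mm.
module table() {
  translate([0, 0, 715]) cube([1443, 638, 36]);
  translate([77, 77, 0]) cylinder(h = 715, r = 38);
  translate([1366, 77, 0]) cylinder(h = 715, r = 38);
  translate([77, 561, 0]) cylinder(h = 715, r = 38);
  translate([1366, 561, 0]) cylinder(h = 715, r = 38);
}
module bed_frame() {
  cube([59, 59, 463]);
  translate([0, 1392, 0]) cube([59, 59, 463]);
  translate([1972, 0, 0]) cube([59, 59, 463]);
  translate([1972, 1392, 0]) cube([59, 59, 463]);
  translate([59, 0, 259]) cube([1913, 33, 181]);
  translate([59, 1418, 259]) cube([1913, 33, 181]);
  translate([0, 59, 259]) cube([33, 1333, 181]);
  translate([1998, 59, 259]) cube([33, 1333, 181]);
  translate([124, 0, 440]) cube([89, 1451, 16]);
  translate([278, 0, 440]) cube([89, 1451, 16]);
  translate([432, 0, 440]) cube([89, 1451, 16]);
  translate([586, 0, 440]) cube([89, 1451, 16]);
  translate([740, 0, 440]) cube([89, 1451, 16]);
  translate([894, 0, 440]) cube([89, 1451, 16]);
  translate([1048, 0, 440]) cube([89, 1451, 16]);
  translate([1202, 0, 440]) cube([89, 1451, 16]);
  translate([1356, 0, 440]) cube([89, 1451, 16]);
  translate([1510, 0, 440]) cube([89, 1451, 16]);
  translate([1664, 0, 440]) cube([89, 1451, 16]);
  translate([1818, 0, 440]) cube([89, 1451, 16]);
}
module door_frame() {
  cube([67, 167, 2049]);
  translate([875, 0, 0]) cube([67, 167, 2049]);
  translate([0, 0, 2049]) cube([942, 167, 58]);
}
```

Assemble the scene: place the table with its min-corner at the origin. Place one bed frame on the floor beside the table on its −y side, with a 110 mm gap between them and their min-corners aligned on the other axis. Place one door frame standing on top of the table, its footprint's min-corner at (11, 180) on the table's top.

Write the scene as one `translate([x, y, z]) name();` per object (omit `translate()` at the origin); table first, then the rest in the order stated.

table();
translate([0, -1561, 0]) bed_frame();
translate([11, 180, 751]) door_frame();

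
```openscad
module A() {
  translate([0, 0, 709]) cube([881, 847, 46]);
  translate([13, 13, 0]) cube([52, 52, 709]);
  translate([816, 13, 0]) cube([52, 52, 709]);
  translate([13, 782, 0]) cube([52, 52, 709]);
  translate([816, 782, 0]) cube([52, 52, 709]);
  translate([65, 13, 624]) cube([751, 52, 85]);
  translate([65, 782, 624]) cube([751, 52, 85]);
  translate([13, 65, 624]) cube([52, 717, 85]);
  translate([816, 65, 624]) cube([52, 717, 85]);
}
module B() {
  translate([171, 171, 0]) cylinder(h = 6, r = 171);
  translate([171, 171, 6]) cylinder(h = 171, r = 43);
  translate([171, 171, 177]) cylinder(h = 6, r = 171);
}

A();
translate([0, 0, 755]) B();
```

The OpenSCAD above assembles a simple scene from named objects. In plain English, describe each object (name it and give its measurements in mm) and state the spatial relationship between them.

A is a rectangular dining table. The top is 881×847×46 mm with its upper surface at z = 755 mm. It stands on four 52×52 mm square legs, each inset 13 mm from the nearest pair of top edges, running from the floor to the underside of the top. Four apron rails, 52 mm thick and 85 mm tall, run between adjacent legs with their top edges flush with the underside of the top and their outer faces flush with the legs' outer faces.

B is a spool: two coaxial disc flanges of radius 171 mm and thickness 6 mm, joined by a core cylinder of radius 43 mm and height 171 mm. The lower flange rests on z = 0 and the three cylinders share a vertical axis.

The spool is on top of the table.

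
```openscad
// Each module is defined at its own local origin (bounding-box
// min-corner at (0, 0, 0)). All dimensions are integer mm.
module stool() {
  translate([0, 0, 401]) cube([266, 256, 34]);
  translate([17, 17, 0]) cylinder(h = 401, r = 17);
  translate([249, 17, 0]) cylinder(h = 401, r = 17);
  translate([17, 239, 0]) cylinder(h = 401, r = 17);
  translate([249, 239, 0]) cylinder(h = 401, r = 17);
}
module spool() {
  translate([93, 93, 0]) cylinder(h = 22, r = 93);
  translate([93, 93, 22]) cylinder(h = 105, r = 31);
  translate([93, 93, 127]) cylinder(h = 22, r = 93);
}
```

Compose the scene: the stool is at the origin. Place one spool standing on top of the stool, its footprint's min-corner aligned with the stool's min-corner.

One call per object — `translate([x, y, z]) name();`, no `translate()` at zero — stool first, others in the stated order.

stool();
translate([0, 0, 435]) spool();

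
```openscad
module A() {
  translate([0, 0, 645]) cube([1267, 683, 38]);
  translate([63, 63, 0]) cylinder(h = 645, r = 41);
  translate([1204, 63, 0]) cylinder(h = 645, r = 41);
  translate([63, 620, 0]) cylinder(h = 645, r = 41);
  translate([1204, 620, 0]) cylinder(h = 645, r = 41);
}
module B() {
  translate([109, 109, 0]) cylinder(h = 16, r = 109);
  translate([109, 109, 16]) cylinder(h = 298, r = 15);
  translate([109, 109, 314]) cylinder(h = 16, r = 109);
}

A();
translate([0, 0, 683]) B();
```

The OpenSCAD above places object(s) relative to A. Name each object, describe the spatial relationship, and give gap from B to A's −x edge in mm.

The spool's min-x is at 0; the table's min-x is 0; gap = 0 mm.

A is a table. B is a spool. The spool is on top of the table. The gap from the spool to the table's −x edge is 0 mm.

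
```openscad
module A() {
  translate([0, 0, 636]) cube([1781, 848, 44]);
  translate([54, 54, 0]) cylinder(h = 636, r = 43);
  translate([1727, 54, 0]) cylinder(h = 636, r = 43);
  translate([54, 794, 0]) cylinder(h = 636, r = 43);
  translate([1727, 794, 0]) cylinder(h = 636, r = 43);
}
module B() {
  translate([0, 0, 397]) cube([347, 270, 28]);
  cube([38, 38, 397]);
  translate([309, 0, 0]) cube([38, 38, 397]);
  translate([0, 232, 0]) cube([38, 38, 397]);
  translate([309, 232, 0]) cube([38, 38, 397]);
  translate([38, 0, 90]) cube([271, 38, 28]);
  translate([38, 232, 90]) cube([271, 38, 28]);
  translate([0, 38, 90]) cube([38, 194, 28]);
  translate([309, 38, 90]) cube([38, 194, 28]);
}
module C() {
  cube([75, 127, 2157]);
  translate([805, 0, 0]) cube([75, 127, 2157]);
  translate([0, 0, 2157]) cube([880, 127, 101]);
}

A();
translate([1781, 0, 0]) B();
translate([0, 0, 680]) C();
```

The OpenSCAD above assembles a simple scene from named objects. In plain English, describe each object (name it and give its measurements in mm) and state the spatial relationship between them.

A is a rectangular dining table. The top is 1781×848×44 mm with its upper surface at z = 680 mm. It stands on four round legs of 86 mm diameter, each leg's bounding box inset 11 mm from the nearest pair of top edges, running from the floor to the underside of the top.

B is a four-legged stool. The seat is a 347×270×28 mm slab whose top surface is at z = 425 mm; four square legs, each 38×38 mm in cross-section, run from the floor (z = 0) to the underside of the seat, each flush with a corner of the seat. Four stretchers, 38 mm wide and 28 mm tall, connect adjacent legs with their undersides at z = 90 mm, each running between the inner faces of the legs it joins and aligned with the legs' outer faces on the other axis.

C is a rectangular door frame: two vertical jambs of 75×127 mm section, 2157 mm tall, with a clear opening 730 mm wide between their inner faces. A header 101 mm tall and 127 mm deep lies on top of the jambs and spans the full outside width.

The stool is against the table's +x side, with their −y faces flush. The door frame is on top of the table.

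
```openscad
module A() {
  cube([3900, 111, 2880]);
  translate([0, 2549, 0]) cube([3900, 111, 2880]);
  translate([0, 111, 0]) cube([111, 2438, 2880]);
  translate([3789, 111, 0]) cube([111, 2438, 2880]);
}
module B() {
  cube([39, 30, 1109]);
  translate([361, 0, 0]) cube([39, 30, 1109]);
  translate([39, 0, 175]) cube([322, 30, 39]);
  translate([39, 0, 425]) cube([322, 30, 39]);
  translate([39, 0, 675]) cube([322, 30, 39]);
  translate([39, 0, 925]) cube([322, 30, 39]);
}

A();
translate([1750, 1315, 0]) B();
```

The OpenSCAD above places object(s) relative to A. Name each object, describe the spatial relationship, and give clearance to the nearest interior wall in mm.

Clearances: x = 1639, y = 1204; minimum 1204 mm.

A is a house frame. B is a ladder. The ladder sits inside the house frame, centred. The clearance to the nearest interior wall is 1204 mm.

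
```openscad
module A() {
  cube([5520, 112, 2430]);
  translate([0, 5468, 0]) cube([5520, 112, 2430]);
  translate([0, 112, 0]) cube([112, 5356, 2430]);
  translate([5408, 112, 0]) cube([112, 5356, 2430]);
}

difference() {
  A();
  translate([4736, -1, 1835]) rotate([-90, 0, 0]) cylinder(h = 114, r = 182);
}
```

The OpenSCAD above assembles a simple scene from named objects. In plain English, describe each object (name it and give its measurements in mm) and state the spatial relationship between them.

A is the wall frame of a small rectangular building: four walls, each 2430 mm tall and 112 mm thick, enclosing a footprint 5520 mm (x) by 5580 mm (y) outside-to-outside, with no floor or roof. The front and back walls (the −y and +y sides) span the full width; the two side walls fit between them.

The house frame has a circular hole of radius 182 mm through its front wall, centred at (x = 4736, z = 1835).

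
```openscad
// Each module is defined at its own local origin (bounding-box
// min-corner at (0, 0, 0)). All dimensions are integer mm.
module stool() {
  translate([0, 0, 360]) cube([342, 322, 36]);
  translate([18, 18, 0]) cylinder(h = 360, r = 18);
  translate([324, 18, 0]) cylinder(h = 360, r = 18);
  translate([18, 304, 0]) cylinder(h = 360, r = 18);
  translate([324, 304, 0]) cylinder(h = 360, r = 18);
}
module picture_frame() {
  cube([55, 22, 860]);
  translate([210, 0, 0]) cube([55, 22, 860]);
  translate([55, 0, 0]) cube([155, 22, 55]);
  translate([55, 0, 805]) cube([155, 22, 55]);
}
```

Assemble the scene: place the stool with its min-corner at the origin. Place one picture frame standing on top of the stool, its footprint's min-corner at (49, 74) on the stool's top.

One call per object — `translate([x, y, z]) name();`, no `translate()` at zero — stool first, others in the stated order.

stool();
translate([49, 74, 396]) picture_frame();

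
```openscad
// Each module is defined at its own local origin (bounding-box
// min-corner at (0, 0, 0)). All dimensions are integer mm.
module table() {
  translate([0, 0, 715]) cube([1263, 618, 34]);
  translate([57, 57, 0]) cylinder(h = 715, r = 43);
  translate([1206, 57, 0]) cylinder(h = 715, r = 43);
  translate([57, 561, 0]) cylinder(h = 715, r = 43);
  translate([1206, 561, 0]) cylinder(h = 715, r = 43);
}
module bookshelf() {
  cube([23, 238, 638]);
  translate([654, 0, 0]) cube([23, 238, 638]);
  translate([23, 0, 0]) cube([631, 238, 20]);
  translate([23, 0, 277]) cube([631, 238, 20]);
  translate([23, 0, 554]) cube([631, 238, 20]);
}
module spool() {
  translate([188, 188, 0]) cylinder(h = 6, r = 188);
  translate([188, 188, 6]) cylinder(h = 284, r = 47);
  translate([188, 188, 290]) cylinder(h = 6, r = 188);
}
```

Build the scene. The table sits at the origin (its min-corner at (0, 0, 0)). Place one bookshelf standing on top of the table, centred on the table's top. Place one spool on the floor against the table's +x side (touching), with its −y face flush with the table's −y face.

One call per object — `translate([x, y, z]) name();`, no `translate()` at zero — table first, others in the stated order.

table();
translate([293, 190, 749]) bookshelf();
translate([1263, 0, 0]) spool();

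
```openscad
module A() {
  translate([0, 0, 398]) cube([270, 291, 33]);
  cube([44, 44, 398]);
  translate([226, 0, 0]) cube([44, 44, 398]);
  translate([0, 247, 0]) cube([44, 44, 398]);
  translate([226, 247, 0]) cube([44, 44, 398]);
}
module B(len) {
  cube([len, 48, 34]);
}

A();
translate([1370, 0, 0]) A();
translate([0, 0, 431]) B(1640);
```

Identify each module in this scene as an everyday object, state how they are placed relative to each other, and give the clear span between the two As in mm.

A is a stool. B is a beam. A beam spans the tops of two stools. The clear span between the two stools is 1100 mm.

Second stool starts at x = 1370; first ends at x = 270; clear span = 1370 − 270 = 1100 mm.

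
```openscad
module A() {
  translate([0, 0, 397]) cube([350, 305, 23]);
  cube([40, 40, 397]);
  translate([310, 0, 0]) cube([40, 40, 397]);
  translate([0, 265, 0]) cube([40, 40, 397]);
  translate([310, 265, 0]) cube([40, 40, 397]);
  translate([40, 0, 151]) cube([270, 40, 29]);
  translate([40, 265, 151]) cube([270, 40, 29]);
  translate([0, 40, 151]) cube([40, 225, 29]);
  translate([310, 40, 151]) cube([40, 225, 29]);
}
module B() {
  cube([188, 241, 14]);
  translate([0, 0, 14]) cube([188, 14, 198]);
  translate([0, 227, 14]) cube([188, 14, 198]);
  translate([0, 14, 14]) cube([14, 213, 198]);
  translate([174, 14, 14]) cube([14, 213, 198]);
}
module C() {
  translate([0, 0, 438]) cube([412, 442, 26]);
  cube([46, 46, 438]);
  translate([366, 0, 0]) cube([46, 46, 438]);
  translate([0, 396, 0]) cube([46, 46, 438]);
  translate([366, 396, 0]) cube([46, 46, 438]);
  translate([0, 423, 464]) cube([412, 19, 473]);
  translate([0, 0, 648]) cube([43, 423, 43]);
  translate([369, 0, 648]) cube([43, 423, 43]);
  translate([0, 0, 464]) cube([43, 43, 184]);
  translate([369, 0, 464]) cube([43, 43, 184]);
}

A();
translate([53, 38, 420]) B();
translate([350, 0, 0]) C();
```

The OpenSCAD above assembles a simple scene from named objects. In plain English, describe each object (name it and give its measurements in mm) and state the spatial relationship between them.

A is a simple wooden stool: a rectangular seat 350 mm (x) by 305 mm (y), 23 mm thick, top face at z = 420 mm, on four square legs, each 40×40 mm in cross-section. The legs rest on z = 0, each flush with a corner of the seat. Four stretchers, 40 mm wide and 29 mm tall, connect adjacent legs with their undersides at z = 151 mm, each running between the inner faces of the legs it joins and aligned with the legs' outer faces on the other axis.

B is an open storage box with external size 188×241×212 mm and wall thickness 14 mm (the base is also 14 mm thick). The base covers the whole footprint; the four walls stand on the base, with the y-facing walls full-width and the x-facing walls fitting between their inner faces.

C is a chair. The seat is a 412×442×26 mm slab with its top at z = 464 mm, on four 46×46 mm corner legs (flush with the seat edges, standing on z = 0). A flat backrest 19 mm thick, 473 mm tall, spans the full seat width and rises from the seat top along its +y edge, rear face flush with the rear of the seat. Two armrests of 43×43 mm section run along each side from the seat's front edge to the front of the backrest, top faces 227 mm above the seat top and outer faces flush with the seat's x-edges; a 43×43 mm post under the front of each armrest stands on the seat at the front corner.

The open box is on top of the stool. The chair is against the stool's +x side, with their −y faces flush.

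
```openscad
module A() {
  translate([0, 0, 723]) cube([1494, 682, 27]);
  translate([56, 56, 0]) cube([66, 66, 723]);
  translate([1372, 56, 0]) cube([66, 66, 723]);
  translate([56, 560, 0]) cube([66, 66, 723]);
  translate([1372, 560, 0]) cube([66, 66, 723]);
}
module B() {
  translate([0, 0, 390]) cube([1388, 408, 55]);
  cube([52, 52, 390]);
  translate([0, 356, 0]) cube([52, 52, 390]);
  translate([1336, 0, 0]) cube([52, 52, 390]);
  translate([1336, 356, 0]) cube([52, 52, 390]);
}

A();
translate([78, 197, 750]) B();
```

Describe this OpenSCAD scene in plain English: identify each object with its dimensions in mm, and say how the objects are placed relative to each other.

A is a table with a 1494×682 mm rectangular top, 27 mm thick, top surface at z = 750 mm, supported by four 66×66 mm square legs, each inset 56 mm from the nearest pair of top edges, running from the floor.

B is a long wooden bench with a 1388 mm (x) × 408 mm (y) seat, 55 mm thick, its top surface 445 mm above the floor. Four 52 mm square legs at the seat corners, flush with the edges, run from z = 0 to the seat underside.

The bench is on top of the table.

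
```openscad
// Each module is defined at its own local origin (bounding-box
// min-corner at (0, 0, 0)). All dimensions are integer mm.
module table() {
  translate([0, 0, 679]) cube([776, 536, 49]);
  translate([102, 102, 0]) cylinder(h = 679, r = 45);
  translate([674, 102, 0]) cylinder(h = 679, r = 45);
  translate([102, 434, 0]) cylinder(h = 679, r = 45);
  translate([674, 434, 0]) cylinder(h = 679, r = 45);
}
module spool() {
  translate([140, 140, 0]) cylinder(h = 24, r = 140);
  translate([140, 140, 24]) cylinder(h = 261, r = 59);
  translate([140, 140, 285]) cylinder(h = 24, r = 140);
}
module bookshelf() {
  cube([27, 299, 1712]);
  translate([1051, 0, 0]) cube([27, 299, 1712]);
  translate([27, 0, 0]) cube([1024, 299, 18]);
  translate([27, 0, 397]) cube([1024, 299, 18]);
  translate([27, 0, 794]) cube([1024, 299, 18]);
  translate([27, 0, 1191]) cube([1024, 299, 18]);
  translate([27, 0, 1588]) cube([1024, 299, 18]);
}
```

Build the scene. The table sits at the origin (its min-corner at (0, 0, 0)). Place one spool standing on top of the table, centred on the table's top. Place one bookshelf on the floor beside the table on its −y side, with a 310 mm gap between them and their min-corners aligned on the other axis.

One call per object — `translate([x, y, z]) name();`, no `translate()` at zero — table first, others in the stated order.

table();
translate([248, 128, 728]) spool();
translate([0, -609, 0]) bookshelf();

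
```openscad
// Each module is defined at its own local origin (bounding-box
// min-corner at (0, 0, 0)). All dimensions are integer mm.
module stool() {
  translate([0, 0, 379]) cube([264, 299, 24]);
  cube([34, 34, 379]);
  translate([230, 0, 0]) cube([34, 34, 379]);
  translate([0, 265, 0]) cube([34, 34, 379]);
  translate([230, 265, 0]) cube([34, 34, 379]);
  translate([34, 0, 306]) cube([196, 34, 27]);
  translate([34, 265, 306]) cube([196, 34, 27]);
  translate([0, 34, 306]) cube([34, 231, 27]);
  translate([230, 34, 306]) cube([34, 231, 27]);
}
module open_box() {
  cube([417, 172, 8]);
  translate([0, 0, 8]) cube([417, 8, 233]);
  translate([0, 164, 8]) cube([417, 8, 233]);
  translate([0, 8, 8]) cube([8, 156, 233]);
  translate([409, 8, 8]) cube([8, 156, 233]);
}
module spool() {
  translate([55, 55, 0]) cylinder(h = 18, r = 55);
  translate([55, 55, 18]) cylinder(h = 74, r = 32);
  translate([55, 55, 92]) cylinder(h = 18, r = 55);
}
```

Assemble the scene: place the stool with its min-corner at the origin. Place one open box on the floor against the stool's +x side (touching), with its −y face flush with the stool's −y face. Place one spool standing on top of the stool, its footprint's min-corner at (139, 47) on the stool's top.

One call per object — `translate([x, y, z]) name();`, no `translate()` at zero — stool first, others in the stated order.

stool();
translate([264, 0, 0]) open_box();
translate([139, 47, 403]) spool();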